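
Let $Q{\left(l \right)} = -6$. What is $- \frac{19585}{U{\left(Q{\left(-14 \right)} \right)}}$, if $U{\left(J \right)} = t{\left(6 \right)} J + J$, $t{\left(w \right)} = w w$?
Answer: $\frac{19585}{222} \approx 88.221$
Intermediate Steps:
$t{\left(w \right)} = w^{2}$
$U{\left(J \right)} = 37 J$ ($U{\left(J \right)} = 6^{2} J + J = 36 J + J = 37 J$)
$- \frac{19585}{U{\left(Q{\left(-14 \right)} \right)}} = - \frac{19585}{37 \left(-6\right)} = - \frac{19585}{-222} = \left(-19585\right) \left(- \frac{1}{222}\right) = \frac{19585}{222}$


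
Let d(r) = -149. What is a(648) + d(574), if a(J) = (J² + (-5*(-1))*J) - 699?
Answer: 422296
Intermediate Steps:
a(J) = -699 + J² + 5*J (a(J) = (J² + 5*J) - 699 = -699 + J² + 5*J)
a(648) + d(574) = (-699 + 648² + 5*648) - 149 = (-699 + 419904 + 3240) - 149 = 422445 - 149 = 422296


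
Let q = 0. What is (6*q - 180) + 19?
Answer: -161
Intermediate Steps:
(6*q - 180) + 19 = (6*0 - 180) + 19 = (0 - 180) + 19 = -180 + 19 = -161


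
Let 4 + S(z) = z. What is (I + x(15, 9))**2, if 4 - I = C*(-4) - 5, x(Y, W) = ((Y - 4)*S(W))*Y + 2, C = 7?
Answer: 746496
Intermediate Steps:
S(z) = -4 + z
x(Y, W) = 2 + Y*(-4 + W)*(-4 + Y) (x(Y, W) = ((Y - 4)*(-4 + W))*Y + 2 = ((-4 + Y)*(-4 + W))*Y + 2 = ((-4 + W)*(-4 + Y))*Y + 2 = Y*(-4 + W)*(-4 + Y) + 2 = 2 + Y*(-4 + W)*(-4 + Y))
I = 37 (I = 4 - (7*(-4) - 5) = 4 - (-28 - 5) = 4 - 1*(-33) = 4 + 33 = 37)
(I + x(15, 9))**2 = (37 + (2 + 15**2*(-4 + 9) - 4*15*(-4 + 9)))**2 = (37 + (2 + 225*5 - 4*15*5))**2 = (37 + (2 + 1125 - 300))**2 = (37 + 827)**2 = 864**2 = 746496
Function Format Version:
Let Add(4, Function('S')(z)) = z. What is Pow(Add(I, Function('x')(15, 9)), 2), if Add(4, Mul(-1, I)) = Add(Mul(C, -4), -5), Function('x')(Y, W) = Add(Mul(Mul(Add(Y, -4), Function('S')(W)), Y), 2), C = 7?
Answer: 746496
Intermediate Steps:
Function('S')(z) = Add(-4, z)
Function('x')(Y, W) = Add(2, Mul(Y, Add(-4, W), Add(-4, Y))) (Function('x')(Y, W) = Add(Mul(Mul(Add(Y, -4), Add(-4, W)), Y), 2) = Add(Mul(Mul(Add(-4, Y), Add(-4, W)), Y), 2) = Add(Mul(Mul(Add(-4, W), Add(-4, Y)), Y), 2) = Add(Mul(Y, Add(-4, W), Add(-4, Y)), 2) = Add(2, Mul(Y, Add(-4, W), Add(-4, Y))))
I = 37 (I = Add(4, Mul(-1, Add(Mul(7, -4), -5))) = Add(4, Mul(-1, Add(-28, -5))) = Add(4, Mul(-1, -33)) = Add(4, 33) = 37)
Pow(Add(I, Function('x')(15, 9)), 2) = Pow(Add(37, Add(2, Mul(Pow(15, 2), Add(-4, 9)), Mul(-4, 15, Add(-4, 9)))), 2) = Pow(Add(37, Add(2, Mul(225, 5), Mul(-4, 15, 5))), 2) = Pow(Add(37, Add(2, 1125, -300)), 2) = Pow(Add(37, 827), 2) = Pow(864, 2) = 746496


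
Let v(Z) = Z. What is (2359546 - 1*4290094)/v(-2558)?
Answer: 965274/1279 ≈ 754.71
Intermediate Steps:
(2359546 - 1*4290094)/v(-2558) = (2359546 - 1*4290094)/(-2558) = (2359546 - 4290094)*(-1/2558) = -1930548*(-1/2558) = 965274/1279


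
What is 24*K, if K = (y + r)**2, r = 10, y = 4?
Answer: 4704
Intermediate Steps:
K = 196 (K = (4 + 10)**2 = 14**2 = 196)
24*K = 24*196 = 4704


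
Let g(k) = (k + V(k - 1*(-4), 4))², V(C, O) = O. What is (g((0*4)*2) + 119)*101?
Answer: 13635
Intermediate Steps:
g(k) = (4 + k)² (g(k) = (k + 4)² = (4 + k)²)
(g((0*4)*2) + 119)*101 = ((4 + (0*4)*2)² + 119)*101 = ((4 + 0*2)² + 119)*101 = ((4 + 0)² + 119)*101 = (4² + 119)*101 = (16 + 119)*101 = 135*101 = 13635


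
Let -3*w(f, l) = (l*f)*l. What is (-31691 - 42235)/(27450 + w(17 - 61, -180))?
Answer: -4107/27925 ≈ -0.14707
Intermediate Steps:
w(f, l) = -f*l**2/3 (w(f, l) = -l*f*l/3 = -f*l*l/3 = -f*l**2/3)
(-31691 - 42235)/(27450 + w(17 - 61, -180)) = (-31691 - 42235)/(27450 - 1/3*(17 - 61)*(-180)**2) = -73926/(27450 - 1/3*(-44)*32400) = -73926/(27450 + 475200) = -73926/502650 = -73926*1/502650 = -4107/27925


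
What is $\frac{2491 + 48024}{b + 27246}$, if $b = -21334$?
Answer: $\frac{50515}{5912} \approx 8.5445$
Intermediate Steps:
$\frac{2491 + 48024}{b + 27246} = \frac{2491 + 48024}{-21334 + 27246} = \frac{50515}{5912}$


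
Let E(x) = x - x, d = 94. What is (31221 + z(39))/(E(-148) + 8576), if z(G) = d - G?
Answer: 7819/2144 ≈ 3.6469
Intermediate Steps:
z(G) = 94 - G
E(x) = 0
(31221 + z(39))/(E(-148) + 8576) = (31221 + (94 - 1*39))/(0 + 8576) = (31221 + (94 - 39))/8576 = (31221 + 55)*(1/8576) = 31276*(1/8576) = 7819/2144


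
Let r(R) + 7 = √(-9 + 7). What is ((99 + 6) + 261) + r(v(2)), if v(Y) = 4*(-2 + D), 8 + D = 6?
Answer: 359 + I*√2 ≈ 359.0 + 1.4142*I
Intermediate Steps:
D = -2 (D = -8 + 6 = -2)
v(Y) = -16 (v(Y) = 4*(-2 - 2) = 4*(-4) = -16)
r(R) = -7 + I*√2 (r(R) = -7 + √(-9 + 7) = -7 + √(-2) = -7 + I*√2)
((99 + 6) + 261) + r(v(2)) = ((99 + 6) + 261) + (-7 + I*√2) = (105 + 261) + (-7 + I*√2) = 366 + (-7 + I*√2) = 359 + I*√2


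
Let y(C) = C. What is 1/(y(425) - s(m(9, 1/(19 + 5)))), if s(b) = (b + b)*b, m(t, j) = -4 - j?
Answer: 288/112991 ≈ 0.0025489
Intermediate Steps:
s(b) = 2*b**2 (s(b) = (2*b)*b = 2*b**2)
1/(y(425) - s(m(9, 1/(19 + 5)))) = 1/(425 - 2*(-4 - 1/(19 + 5))**2) = 1/(425 - 2*(-4 - 1/24)**2) = 1/(425 - 2*(-97/24)**2) = 1/(425 - 2*9409/576) = 1/(425 - 1*9409/288) = 1/(425 - 9409/288) = 1/(112991/288) = 288/112991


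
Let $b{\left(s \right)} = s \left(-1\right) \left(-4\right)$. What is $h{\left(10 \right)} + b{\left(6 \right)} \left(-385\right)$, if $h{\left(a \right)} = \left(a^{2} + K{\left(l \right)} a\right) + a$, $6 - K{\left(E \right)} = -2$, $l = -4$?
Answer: $-9050$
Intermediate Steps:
$b{\left(s \right)} = 4 s$ ($b{\left(s \right)} = - s \left(-4\right) = 4 s$)
$K{\left(E \right)} = 8$ ($K{\left(E \right)} = 6 - -2 = 6 + 2 = 8$)
$h{\left(a \right)} = a^{2} + 9 a$ ($h{\left(a \right)} = \left(a^{2} + 8 a\right) + a = a^{2} + 9 a$)
$h{\left(10 \right)} + b{\left(6 \right)} \left(-385\right) = 10 \left(9 + 10\right) + 4 \cdot 6 \left(-385\right) = 10 \cdot 19 + 24 \left(-385\right) = 190 - 9240 = -9050$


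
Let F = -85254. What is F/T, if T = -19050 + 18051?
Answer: 28418/333 ≈ 85.339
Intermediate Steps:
T = -999
F/T = -85254/(-999) = -85254*(-1/999) = 28418/333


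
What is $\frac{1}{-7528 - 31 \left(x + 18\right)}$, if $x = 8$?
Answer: $- \frac{1}{8334} \approx -0.00011999$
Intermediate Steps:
$\frac{1}{-7528 - 31 \left(x + 18\right)} = \frac{1}{-7528 - 31 \left(8 + 18\right)} = \frac{1}{-7528 - 806} = \frac{1}{-8334} = - \frac{1}{8334}$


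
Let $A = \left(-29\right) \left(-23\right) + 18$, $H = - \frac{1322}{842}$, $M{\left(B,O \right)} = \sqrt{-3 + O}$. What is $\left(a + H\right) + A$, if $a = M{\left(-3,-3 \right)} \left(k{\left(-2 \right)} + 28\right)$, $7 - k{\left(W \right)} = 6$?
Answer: $\frac{287724}{421} + 29 i \sqrt{6} \approx 683.43 + 71.035 i$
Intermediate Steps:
$H = - \frac{661}{421}$ ($H = \left(-1322\right) \frac{1}{842} = - \frac{661}{421} \approx -1.5701$)
$A = 685$ ($A = 667 + 18 = 685$)
$k{\left(W \right)} = 1$ ($k{\left(W \right)} = 7 - 6 = 1$)
$a = 29 i \sqrt{6}$ ($a = \sqrt{-3 - 3} \left(1 + 28\right) = \sqrt{-6} \cdot 29 = i \sqrt{6} \cdot 29 = 29 i \sqrt{6} \approx 71.035 i$)
$\left(a + H\right) + A = \left(29 i \sqrt{6} - \frac{661}{421}\right) + 685 = \left(- \frac{661}{421} + 29 i \sqrt{6}\right) + 685 = \frac{287724}{421} + 29 i \sqrt{6}$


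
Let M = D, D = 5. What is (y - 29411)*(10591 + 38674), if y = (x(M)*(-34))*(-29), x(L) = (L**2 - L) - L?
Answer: -720303565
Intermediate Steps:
M = 5
x(L) = L**2 - 2*L
y = 14790 (y = ((5*(-2 + 5))*(-34))*(-29) = ((5*3)*(-34))*(-29) = (15*(-34))*(-29) = -510*(-29) = 14790)
(y - 29411)*(10591 + 38674) = (14790 - 29411)*(10591 + 38674) = -14621*49265 = -720303565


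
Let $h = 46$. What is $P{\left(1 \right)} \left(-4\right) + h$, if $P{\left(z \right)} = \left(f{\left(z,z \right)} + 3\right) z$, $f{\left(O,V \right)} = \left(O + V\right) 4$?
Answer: $2$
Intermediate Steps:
$f{\left(O,V \right)} = 4 O + 4 V$
$P{\left(z \right)} = z \left(3 + 8 z\right)$ ($P{\left(z \right)} = \left(\left(4 z + 4 z\right) + 3\right) z = \left(8 z + 3\right) z = \left(3 + 8 z\right) z = z \left(3 + 8 z\right)$)
$P{\left(1 \right)} \left(-4\right) + h = 1 \left(3 + 8 \cdot 1\right) \left(-4\right) + 46 = 1 \left(3 + 8\right) \left(-4\right) + 46 = 1 \cdot 11 \left(-4\right) + 46 = 11 \left(-4\right) + 46 = -44 + 46 = 2$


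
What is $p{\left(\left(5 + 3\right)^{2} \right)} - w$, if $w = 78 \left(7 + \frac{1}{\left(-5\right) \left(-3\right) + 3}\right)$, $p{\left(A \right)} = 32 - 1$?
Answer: $- \frac{1558}{3} \approx -519.33$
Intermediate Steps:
$p{\left(A \right)} = 31$ ($p{\left(A \right)} = 32 - 1 = 31$)
$w = \frac{1651}{3}$ ($w = 78 \left(7 + \frac{1}{15 + 3}\right) = 78 \left(7 + \frac{1}{18}\right) = 78 \cdot \frac{127}{18} = \frac{1651}{3} \approx 550.33$)
$p{\left(\left(5 + 3\right)^{2} \right)} - w = 31 - \frac{1651}{3} = - \frac{1558}{3}$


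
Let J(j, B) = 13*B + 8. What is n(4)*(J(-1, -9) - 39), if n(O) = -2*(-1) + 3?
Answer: -740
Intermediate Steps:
n(O) = 5 (n(O) = 2 + 3 = 5)
J(j, B) = 8 + 13*B
n(4)*(J(-1, -9) - 39) = 5*((8 + 13*(-9)) - 39) = 5*((8 - 117) - 39) = 5*(-109 - 39) = 5*(-148) = -740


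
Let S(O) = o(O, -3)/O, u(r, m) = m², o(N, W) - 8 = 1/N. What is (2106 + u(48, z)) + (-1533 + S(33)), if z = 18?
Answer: 977098/1089 ≈ 897.24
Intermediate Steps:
o(N, W) = 8 + 1/N
S(O) = (8 + 1/O)/O
(2106 + u(48, z)) + (-1533 + S(33)) = (2106 + 18²) + (-1533 + (1 + 8*33)/33²) = (2106 + 324) + (-1533 + (1 + 264)/1089) = 2430 + (-1533 + (1/1089)*265) = 2430 + (-1533 + 265/1089) = 2430 - 1669172/1089 = 977098/1089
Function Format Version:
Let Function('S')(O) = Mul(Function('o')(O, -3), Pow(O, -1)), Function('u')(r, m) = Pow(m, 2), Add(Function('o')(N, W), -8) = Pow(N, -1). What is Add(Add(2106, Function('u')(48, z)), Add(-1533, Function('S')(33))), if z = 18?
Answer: Rational(977098, 1089) ≈ 897.24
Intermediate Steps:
Function('o')(N, W) = Add(8, Pow(N, -1))
Function('S')(O) = Mul(Pow(O, -1), Add(8, Pow(O, -1))) (Function('S')(O) = Mul(Add(8, Pow(O, -1)), Pow(O, -1)) = Mul(Pow(O, -1), Add(8, Pow(O, -1))))
Add(Add(2106, Function('u')(48, z)), Add(-1533, Function('S')(33))) = Add(Add(2106, Pow(18, 2)), Add(-1533, Mul(Pow(33, -2), Add(1, Mul(8, 33))))) = Add(Add(2106, 324), Add(-1533, Mul(Rational(1, 1089), Add(1, 264)))) = Add(2430, Add(-1533, Mul(Rational(1, 1089), 265))) = Add(2430, Add(-1533, Rational(265, 1089))) = Add(2430, Rational(-1669172, 1089)) = Rational(977098, 1089)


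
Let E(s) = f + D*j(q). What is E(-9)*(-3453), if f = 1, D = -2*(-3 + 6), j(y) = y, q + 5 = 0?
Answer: -107043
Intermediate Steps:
q = -5 (q = -5 + 0 = -5)
D = -6 (D = -2*3 = -6)
E(s) = 31 (E(s) = 1 - 6*(-5) = 1 + 30 = 31)
E(-9)*(-3453) = 31*(-3453) = -107043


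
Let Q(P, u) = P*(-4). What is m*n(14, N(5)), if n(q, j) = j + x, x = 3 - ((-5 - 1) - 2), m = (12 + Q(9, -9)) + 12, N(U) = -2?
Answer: -108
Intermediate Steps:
Q(P, u) = -4*P
m = -12 (m = (12 - 4*9) + 12 = (12 - 36) + 12 = -24 + 12 = -12)
x = 11 (x = 3 - (-6 - 2) = 3 - 1*(-8) = 3 + 8 = 11)
n(q, j) = 11 + j (n(q, j) = j + 11 = 11 + j)
m*n(14, N(5)) = -12*(11 - 2) = -12*9 = -108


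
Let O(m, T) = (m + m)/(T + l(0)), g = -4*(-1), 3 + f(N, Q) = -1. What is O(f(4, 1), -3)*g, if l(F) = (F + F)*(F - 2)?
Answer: 32/3 ≈ 10.667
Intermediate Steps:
l(F) = 2*F*(-2 + F) (l(F) = (2*F)*(-2 + F) = 2*F*(-2 + F))
f(N, Q) = -4 (f(N, Q) = -3 - 1 = -4)
g = 4
O(m, T) = 2*m/T (O(m, T) = (m + m)/(T + 2*0*(-2 + 0)) = (2*m)/(T + 2*0*(-2)) = (2*m)/(T + 0) = (2*m)/T = 2*m/T)
O(f(4, 1), -3)*g = (2*(-4)/(-3))*4 = (2*(-4)*(-⅓))*4 = (8/3)*4 = 32/3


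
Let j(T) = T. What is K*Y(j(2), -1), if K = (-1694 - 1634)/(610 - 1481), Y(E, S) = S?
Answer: -256/67 ≈ -3.8209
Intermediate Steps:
K = 256/67 (K = -3328/(-871) = -3328*(-1/871) = 256/67 ≈ 3.8209)
K*Y(j(2), -1) = (256/67)*(-1) = -256/67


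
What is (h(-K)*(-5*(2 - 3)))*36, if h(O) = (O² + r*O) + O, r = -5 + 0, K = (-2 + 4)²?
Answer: 5760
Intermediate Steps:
K = 4 (K = 2² = 4)
r = -5
h(O) = O² - 4*O (h(O) = (O² - 5*O) + O = O² - 4*O)
(h(-K)*(-5*(2 - 3)))*36 = (((-1*4)*(-4 - 1*4))*(-5*(2 - 3)))*36 = ((-4*(-4 - 4))*(-5*(-1)))*36 = (-4*(-8)*5)*36 = (32*5)*36 = 160*36 = 5760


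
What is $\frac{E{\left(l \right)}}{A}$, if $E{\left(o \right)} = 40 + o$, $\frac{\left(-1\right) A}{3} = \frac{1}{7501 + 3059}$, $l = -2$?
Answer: $-133760$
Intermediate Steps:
$A = - \frac{1}{3520}$ ($A = - \frac{3}{7501 + 3059} = - \frac{3}{10560} = \left(-3\right) \frac{1}{10560} = - \frac{1}{3520} \approx -0.00028409$)
$\frac{E{\left(l \right)}}{A} = \frac{40 - 2}{- \frac{1}{3520}} = 38 \left(-3520\right) = -133760$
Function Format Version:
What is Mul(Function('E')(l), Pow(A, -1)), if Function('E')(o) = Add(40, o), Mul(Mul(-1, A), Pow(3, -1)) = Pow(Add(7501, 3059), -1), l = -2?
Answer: -133760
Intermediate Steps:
A = Rational(-1, 3520) (A = Mul(-3, Pow(Add(7501, 3059), -1)) = Mul(-3, Pow(10560, -1)) = Mul(-3, Rational(1, 10560)) = Rational(-1, 3520) ≈ -0.00028409)
Mul(Function('E')(l), Pow(A, -1)) = Mul(Add(40, -2), Pow(Rational(-1, 3520), -1)) = Mul(38, -3520) = -133760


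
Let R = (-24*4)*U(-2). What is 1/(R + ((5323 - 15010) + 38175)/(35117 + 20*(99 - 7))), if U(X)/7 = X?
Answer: 12319/16566232 ≈ 0.00074362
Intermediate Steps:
U(X) = 7*X
R = 1344 (R = (-24*4)*(7*(-2)) = -96*(-14) = 1344)
1/(R + ((5323 - 15010) + 38175)/(35117 + 20*(99 - 7))) = 1/(1344 + ((5323 - 15010) + 38175)/(35117 + 20*(99 - 7))) = 1/(1344 + (-9687 + 38175)/(35117 + 20*92)) = 1/(1344 + 28488/(35117 + 1840)) = 1/(1344 + 28488/36957) = 1/(1344 + 28488*(1/36957)) = 1/(1344 + 9496/12319) = 1/(16566232/12319) = 12319/16566232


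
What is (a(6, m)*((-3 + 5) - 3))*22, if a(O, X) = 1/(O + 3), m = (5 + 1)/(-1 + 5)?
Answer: -22/9 ≈ -2.4444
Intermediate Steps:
m = 3/2 (m = 6/4 = 6*(¼) = 3/2 ≈ 1.5000)
a(O, X) = 1/(3 + O)
(a(6, m)*((-3 + 5) - 3))*22 = (((-3 + 5) - 3)/(3 + 6))*22 = ((2 - 3)/9)*22 = ((⅑)*(-1))*22 = -⅑*22 = -22/9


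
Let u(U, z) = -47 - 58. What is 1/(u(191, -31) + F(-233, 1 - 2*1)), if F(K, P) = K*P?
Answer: 1/128 ≈ 0.0078125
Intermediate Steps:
u(U, z) = -105
1/(u(191, -31) + F(-233, 1 - 2*1)) = 1/(-105 - 233*(1 - 2*1)) = 1/(-105 - 233*(1 - 2)) = 1/(-105 - 233*(-1)) = 1/(-105 + 233) = 1/128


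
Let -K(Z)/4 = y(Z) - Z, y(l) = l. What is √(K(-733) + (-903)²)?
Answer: 903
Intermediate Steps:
K(Z) = 0 (K(Z) = -4*(Z - Z) = -4*0 = 0)
√(K(-733) + (-903)²) = √(0 + (-903)²) = √(0 + 815409) = √815409 = 903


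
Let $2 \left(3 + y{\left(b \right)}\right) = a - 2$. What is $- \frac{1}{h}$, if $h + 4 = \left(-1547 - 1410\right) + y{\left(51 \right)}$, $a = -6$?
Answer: $\frac{1}{2968} \approx 0.00033693$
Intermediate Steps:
$y{\left(b \right)} = -7$ ($y{\left(b \right)} = -3 + \frac{-6 - 2}{2} = -3 + \frac{1}{2} \left(-8\right) = -3 - 4 = -7$)
$h = -2968$ ($h = -4 - 2964 = -2968$)
$- \frac{1}{h} = - \frac{1}{-2968} = \left(-1\right) \left(- \frac{1}{2968}\right) = \frac{1}{2968}$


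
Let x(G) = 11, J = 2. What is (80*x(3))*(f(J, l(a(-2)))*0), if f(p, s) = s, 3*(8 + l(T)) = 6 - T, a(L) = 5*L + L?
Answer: 0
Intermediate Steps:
a(L) = 6*L
l(T) = -6 - T/3 (l(T) = -8 + (6 - T)/3 = -8 + (2 - T/3) = -6 - T/3)
(80*x(3))*(f(J, l(a(-2)))*0) = (80*11)*((-6 - 2*(-2))*0) = 880*((-6 - 1/3*(-12))*0) = 880*((-6 + 4)*0) = 880*(-2*0) = 880*0 = 0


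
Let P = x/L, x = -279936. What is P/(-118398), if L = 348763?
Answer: 46656/6882140279 ≈ 6.7793e-6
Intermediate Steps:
P = -279936/348763 ≈ -0.80265
P/(-118398) = -279936/348763/(-118398) = -279936/348763*(-1/118398) = 46656/6882140279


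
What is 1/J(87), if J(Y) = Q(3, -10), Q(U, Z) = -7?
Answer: -⅐ ≈ -0.14286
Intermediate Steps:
J(Y) = -7
1/J(87) = 1/(-7) = -⅐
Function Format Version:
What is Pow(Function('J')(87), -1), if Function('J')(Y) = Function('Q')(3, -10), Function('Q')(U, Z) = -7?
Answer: Rational(-1, 7) ≈ -0.14286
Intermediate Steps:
Function('J')(Y) = -7
Pow(Function('J')(87), -1) = Pow(-7, -1) = Rational(-1, 7)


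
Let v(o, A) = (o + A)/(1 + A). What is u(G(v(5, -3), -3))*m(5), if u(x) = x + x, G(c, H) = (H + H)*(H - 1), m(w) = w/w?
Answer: 48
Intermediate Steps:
v(o, A) = (A + o)/(1 + A)
m(w) = 1
G(c, H) = 2*H*(-1 + H) (G(c, H) = (2*H)*(-1 + H) = 2*H*(-1 + H))
u(x) = 2*x
u(G(v(5, -3), -3))*m(5) = (2*(2*(-3)*(-1 - 3)))*1 = (2*(2*(-3)*(-4)))*1 = (2*24)*1 = 48*1 = 48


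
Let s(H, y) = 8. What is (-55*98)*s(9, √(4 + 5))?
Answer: -43120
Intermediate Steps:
(-55*98)*s(9, √(4 + 5)) = -55*98*8 = -5390*8 = -43120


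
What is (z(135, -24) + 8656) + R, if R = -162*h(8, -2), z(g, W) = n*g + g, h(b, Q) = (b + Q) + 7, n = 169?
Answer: 29500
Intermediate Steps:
h(b, Q) = 7 + Q + b (h(b, Q) = (Q + b) + 7 = 7 + Q + b)
z(g, W) = 170*g (z(g, W) = 169*g + g = 170*g)
R = -2106 (R = -162*(7 - 2 + 8) = -162*13 = -2106)
(z(135, -24) + 8656) + R = (170*135 + 8656) - 2106 = (22950 + 8656) - 2106 = 31606 - 2106 = 29500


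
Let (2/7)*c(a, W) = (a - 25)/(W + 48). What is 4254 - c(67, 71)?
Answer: 72297/17 ≈ 4252.8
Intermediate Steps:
c(a, W) = 7*(-25 + a)/(2*(48 + W)) (c(a, W) = 7*((a - 25)/(W + 48))/2 = 7*((-25 + a)/(48 + W))/2 = 7*(-25 + a)/(2*(48 + W)))
4254 - c(67, 71) = 4254 - 7*(-25 + 67)/(2*(48 + 71)) = 4254 - 7*42/(2*119) = 4254 - 1*21/17 = 4254 - 21/17 = 72297/17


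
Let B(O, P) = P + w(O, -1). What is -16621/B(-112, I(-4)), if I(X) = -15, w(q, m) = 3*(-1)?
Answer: 16621/18 ≈ 923.39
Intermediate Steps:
w(q, m) = -3
B(O, P) = -3 + P (B(O, P) = P - 3 = -3 + P)
-16621/B(-112, I(-4)) = -16621/(-3 - 15) = -16621/(-18) = -16621*(-1/18) = 16621/18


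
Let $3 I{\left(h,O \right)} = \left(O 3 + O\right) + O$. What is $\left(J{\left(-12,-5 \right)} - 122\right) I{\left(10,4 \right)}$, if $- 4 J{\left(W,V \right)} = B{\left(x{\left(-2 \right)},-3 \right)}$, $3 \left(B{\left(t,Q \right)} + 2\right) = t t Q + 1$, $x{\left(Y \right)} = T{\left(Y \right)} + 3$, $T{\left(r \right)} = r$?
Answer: $- \frac{7280}{9} \approx -808.89$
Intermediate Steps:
$x{\left(Y \right)} = 3 + Y$ ($x{\left(Y \right)} = Y + 3 = 3 + Y$)
$B{\left(t,Q \right)} = - \frac{5}{3} + \frac{Q t^{2}}{3}$ ($B{\left(t,Q \right)} = -2 + \frac{t t Q + 1}{3} = -2 + \frac{t^{2} Q + 1}{3} = -2 + \frac{Q t^{2} + 1}{3} = -2 + \frac{1 + Q t^{2}}{3} = -2 + \left(\frac{1}{3} + \frac{Q t^{2}}{3}\right) = - \frac{5}{3} + \frac{Q t^{2}}{3}$)
$I{\left(h,O \right)} = \frac{5 O}{3}$ ($I{\left(h,O \right)} = \frac{\left(O 3 + O\right) + O}{3} = \frac{\left(3 O + O\right) + O}{3} = \frac{4 O + O}{3} = \frac{5 O}{3}$)
$J{\left(W,V \right)} = \frac{2}{3}$ ($J{\left(W,V \right)} = - \frac{- \frac{5}{3} + \frac{1}{3} \left(-3\right) \left(3 - 2\right)^{2}}{4} = - \frac{- \frac{5}{3} + \frac{1}{3} \left(-3\right) 1^{2}}{4} = - \frac{- \frac{5}{3} + \frac{1}{3} \left(-3\right) 1}{4} = - \frac{- \frac{5}{3} - 1}{4} = \left(- \frac{1}{4}\right) \left(- \frac{8}{3}\right) = \frac{2}{3}$)
$\left(J{\left(-12,-5 \right)} - 122\right) I{\left(10,4 \right)} = \left(\frac{2}{3} - 122\right) \frac{5}{3} \cdot 4 = \left(- \frac{364}{3}\right) \frac{20}{3} = - \frac{7280}{9}$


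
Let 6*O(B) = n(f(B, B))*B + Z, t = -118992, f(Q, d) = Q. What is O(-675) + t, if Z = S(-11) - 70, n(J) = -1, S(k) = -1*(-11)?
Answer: -356668/3 ≈ -1.1889e+5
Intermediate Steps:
S(k) = 11
Z = -59 (Z = 11 - 70 = -59)
O(B) = -59/6 - B/6 (O(B) = (-B - 59)/6 = (-59 - B)/6 = -59/6 - B/6)
O(-675) + t = (-59/6 - ⅙*(-675)) - 118992 = (-59/6 + 225/2) - 118992 = 308/3 - 118992 = -356668/3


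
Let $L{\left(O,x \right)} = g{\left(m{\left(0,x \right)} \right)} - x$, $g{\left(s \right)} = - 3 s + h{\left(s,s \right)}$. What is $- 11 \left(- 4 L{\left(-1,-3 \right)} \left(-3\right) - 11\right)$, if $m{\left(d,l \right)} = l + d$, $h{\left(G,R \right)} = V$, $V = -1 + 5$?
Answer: $-1991$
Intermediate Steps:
$V = 4$
$h{\left(G,R \right)} = 4$
$m{\left(d,l \right)} = d + l$
$g{\left(s \right)} = 4 - 3 s$ ($g{\left(s \right)} = - 3 s + 4 = 4 - 3 s$)
$L{\left(O,x \right)} = 4 - 4 x$ ($L{\left(O,x \right)} = \left(4 - 3 \left(0 + x\right)\right) - x = \left(4 - 3 x\right) - x = 4 - 4 x$)
$- 11 \left(- 4 L{\left(-1,-3 \right)} \left(-3\right) - 11\right) = - 11 \left(- 4 \left(4 - -12\right) \left(-3\right) - 11\right) = - 11 \left(- 4 \left(4 + 12\right) \left(-3\right) - 11\right) = - 11 \left(- 4 \cdot 16 \left(-3\right) - 11\right) = - 11 \left(\left(-4\right) \left(-48\right) - 11\right) = - 11 \left(192 - 11\right) = \left(-11\right) 181 = -1991$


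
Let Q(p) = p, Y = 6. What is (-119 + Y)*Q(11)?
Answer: -1243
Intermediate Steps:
(-119 + Y)*Q(11) = (-119 + 6)*11 = -113*11 = -1243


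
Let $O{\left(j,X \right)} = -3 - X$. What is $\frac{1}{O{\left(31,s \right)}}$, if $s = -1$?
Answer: $- \frac{1}{2} \approx -0.5$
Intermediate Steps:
$\frac{1}{O{\left(31,s \right)}} = \frac{1}{-3 - -1} = \frac{1}{-3 + 1} = \frac{1}{-2} = - \frac{1}{2}$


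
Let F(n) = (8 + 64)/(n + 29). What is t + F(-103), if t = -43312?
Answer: -1602580/37 ≈ -43313.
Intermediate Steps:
F(n) = 72/(29 + n)
t + F(-103) = -43312 + 72/(29 - 103) = -43312 + 72/(-74) = -43312 + 72*(-1/74) = -43312 - 36/37 = -1602580/37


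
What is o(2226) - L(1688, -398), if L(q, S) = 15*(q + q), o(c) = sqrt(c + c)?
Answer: -50640 + 2*sqrt(1113) ≈ -50573.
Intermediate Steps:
o(c) = sqrt(2)*sqrt(c) (o(c) = sqrt(2*c) = sqrt(2)*sqrt(c))
L(q, S) = 30*q (L(q, S) = 15*(2*q) = 30*q)
o(2226) - L(1688, -398) = sqrt(2)*sqrt(2226) - 30*1688 = 2*sqrt(1113) - 1*50640 = 2*sqrt(1113) - 50640 = -50640 + 2*sqrt(1113)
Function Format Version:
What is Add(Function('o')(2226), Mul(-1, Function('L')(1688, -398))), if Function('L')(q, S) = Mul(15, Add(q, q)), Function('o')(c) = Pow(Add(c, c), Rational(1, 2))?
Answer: Add(-50640, Mul(2, Pow(1113, Rational(1, 2)))) ≈ -50573.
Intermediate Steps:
Function('o')(c) = Mul(Pow(2, Rational(1, 2)), Pow(c, Rational(1, 2))) (Function('o')(c) = Pow(Mul(2, c), Rational(1, 2)) = Mul(Pow(2, Rational(1, 2)), Pow(c, Rational(1, 2))))
Function('L')(q, S) = Mul(30, q) (Function('L')(q, S) = Mul(15, Mul(2, q)) = Mul(30, q))
Add(Function('o')(2226), Mul(-1, Function('L')(1688, -398))) = Add(Mul(Pow(2, Rational(1, 2)), Pow(2226, Rational(1, 2))), Mul(-1, Mul(30, 1688))) = Add(Mul(2, Pow(1113, Rational(1, 2))), Mul(-1, 50640)) = Add(Mul(2, Pow(1113, Rational(1, 2))), -50640) = Add(-50640, Mul(2, Pow(1113, Rational(1, 2))))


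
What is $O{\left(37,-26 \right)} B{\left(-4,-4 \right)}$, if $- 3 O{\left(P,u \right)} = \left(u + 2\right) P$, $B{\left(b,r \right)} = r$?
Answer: $-1184$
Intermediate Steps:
$O{\left(P,u \right)} = - \frac{P \left(2 + u\right)}{3}$ ($O{\left(P,u \right)} = - \frac{\left(u + 2\right) P}{3} = - \frac{\left(2 + u\right) P}{3} = - \frac{P \left(2 + u\right)}{3}$)
$O{\left(37,-26 \right)} B{\left(-4,-4 \right)} = \left(- \frac{1}{3}\right) 37 \left(2 - 26\right) \left(-4\right) = \left(- \frac{1}{3}\right) 37 \left(-24\right) \left(-4\right) = 296 \left(-4\right) = -1184$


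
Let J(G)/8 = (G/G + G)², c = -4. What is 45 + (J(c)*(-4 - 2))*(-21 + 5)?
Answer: 6957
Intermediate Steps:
J(G) = 8*(1 + G)² (J(G) = 8*(G/G + G)² = 8*(1 + G)²)
45 + (J(c)*(-4 - 2))*(-21 + 5) = 45 + ((8*(1 - 4)²)*(-4 - 2))*(-21 + 5) = 45 + ((8*(-3)²)*(-6))*(-16) = 45 + ((8*9)*(-6))*(-16) = 45 + (72*(-6))*(-16) = 45 - 432*(-16) = 45 + 6912 = 6957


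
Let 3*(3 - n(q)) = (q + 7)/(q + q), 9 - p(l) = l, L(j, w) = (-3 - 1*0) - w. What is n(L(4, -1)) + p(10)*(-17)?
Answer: 245/12 ≈ 20.417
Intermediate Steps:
L(j, w) = -3 - w (L(j, w) = (-3 + 0) - w = -3 - w)
p(l) = 9 - l
n(q) = 3 - (7 + q)/(6*q) (n(q) = 3 - (q + 7)/(3*(q + q)) = 3 - (7 + q)/(3*(2*q)) = 3 - (7 + q)*1/(2*q)/3 = 3 - (7 + q)/(6*q))
n(L(4, -1)) + p(10)*(-17) = (-7 + 17*(-3 - 1*(-1)))/(6*(-3 - 1*(-1))) + (9 - 1*10)*(-17) = (-7 + 17*(-3 + 1))/(6*(-3 + 1)) + (9 - 10)*(-17) = (⅙)*(-7 + 17*(-2))/(-2) - 1*(-17) = (⅙)*(-½)*(-7 - 34) + 17 = (⅙)*(-½)*(-41) + 17 = 41/12 + 17 = 245/12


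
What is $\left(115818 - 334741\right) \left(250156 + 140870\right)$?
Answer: $-85604584998$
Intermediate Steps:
$\left(115818 - 334741\right) \left(250156 + 140870\right) = \left(-218923\right) 391026 = -85604584998$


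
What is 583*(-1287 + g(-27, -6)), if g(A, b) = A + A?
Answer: -781803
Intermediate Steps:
g(A, b) = 2*A
583*(-1287 + g(-27, -6)) = 583*(-1287 + 2*(-27)) = 583*(-1287 - 54) = 583*(-1341) = -781803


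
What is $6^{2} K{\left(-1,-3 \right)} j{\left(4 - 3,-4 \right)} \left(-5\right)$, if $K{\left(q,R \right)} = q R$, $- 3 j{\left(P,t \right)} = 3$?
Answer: $540$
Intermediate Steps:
$j{\left(P,t \right)} = -1$ ($j{\left(P,t \right)} = \left(- \frac{1}{3}\right) 3 = -1$)
$K{\left(q,R \right)} = R q$
$6^{2} K{\left(-1,-3 \right)} j{\left(4 - 3,-4 \right)} \left(-5\right) = 6^{2} \left(\left(-3\right) \left(-1\right)\right) \left(\left(-1\right) \left(-5\right)\right) = 36 \cdot 3 \cdot 5 = 108 \cdot 5 = 540$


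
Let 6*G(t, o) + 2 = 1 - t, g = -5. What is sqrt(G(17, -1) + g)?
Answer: 2*I*sqrt(2) ≈ 2.8284*I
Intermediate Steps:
G(t, o) = -1/6 - t/6 (G(t, o) = -1/3 + (1 - t)/6 = -1/3 + (1/6 - t/6) = -1/6 - t/6)
sqrt(G(17, -1) + g) = sqrt((-1/6 - 1/6*17) - 5) = sqrt((-1/6 - 17/6) - 5) = sqrt(-3 - 5) = sqrt(-8) = 2*I*sqrt(2)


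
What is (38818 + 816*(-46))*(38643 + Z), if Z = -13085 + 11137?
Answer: 47042990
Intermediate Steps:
Z = -1948
(38818 + 816*(-46))*(38643 + Z) = (38818 + 816*(-46))*(38643 - 1948) = (38818 - 37536)*36695 = 1282*36695 = 47042990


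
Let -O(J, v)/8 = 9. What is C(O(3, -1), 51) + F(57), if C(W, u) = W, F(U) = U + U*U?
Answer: 3234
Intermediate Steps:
O(J, v) = -72 (O(J, v) = -8*9 = -72)
F(U) = U + U**2
C(O(3, -1), 51) + F(57) = -72 + 57*(1 + 57) = -72 + 57*58 = -72 + 3306 = 3234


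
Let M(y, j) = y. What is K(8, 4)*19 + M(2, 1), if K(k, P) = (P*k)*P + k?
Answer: 2586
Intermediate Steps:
K(k, P) = k + k*P² (K(k, P) = k*P² + k = k + k*P²)
K(8, 4)*19 + M(2, 1) = (8*(1 + 4²))*19 + 2 = (8*(1 + 16))*19 + 2 = (8*17)*19 + 2 = 136*19 + 2 = 2584 + 2 = 2586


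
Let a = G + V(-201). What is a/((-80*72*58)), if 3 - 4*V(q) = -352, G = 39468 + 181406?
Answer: -294617/445440 ≈ -0.66141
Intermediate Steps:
G = 220874
V(q) = 355/4 (V(q) = ¾ - ¼*(-352) = ¾ + 88 = 355/4)
a = 883851/4 (a = 220874 + 355/4 = 883851/4 ≈ 2.2096e+5)
a/((-80*72*58)) = 883851/(4*((-80*72*58))) = 883851/(4*((-5760*58))) = (883851/4)/(-334080) = (883851/4)*(-1/334080) = -294617/445440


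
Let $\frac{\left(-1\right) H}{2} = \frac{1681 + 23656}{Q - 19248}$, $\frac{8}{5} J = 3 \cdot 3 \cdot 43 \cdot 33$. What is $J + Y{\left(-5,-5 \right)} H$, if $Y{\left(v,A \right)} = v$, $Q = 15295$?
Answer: $\frac{250391855}{31624} \approx 7917.8$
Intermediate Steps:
$J = \frac{63855}{8}$ ($J = \frac{5 \cdot 3 \cdot 3 \cdot 43 \cdot 33}{8} = \frac{5 \cdot 9 \cdot 43 \cdot 33}{8} = \frac{5 \cdot 387 \cdot 33}{8} = \frac{5}{8} \cdot 12771 = \frac{63855}{8} \approx 7981.9$)
$H = \frac{50674}{3953}$ ($H = - 2 \frac{1681 + 23656}{15295 - 19248} = - 2 \frac{25337}{-3953} = - 2 \cdot 25337 \left(- \frac{1}{3953}\right) = \left(-2\right) \left(- \frac{25337}{3953}\right) = \frac{50674}{3953} \approx 12.819$)
$J + Y{\left(-5,-5 \right)} H = \frac{63855}{8} - \frac{253370}{3953} = \frac{250391855}{31624}$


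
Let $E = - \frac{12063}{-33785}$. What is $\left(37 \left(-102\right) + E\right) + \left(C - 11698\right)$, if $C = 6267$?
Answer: $- \frac{310978862}{33785} \approx -9204.6$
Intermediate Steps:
$E = \frac{12063}{33785}$ ($E = \left(-12063\right) \left(- \frac{1}{33785}\right) = \frac{12063}{33785} \approx 0.35705$)
$\left(37 \left(-102\right) + E\right) + \left(C - 11698\right) = \left(37 \left(-102\right) + \frac{12063}{33785}\right) + \left(6267 - 11698\right) = \left(-3774 + \frac{12063}{33785}\right) + \left(6267 - 11698\right) = - \frac{127492527}{33785} - 5431 = - \frac{310978862}{33785}$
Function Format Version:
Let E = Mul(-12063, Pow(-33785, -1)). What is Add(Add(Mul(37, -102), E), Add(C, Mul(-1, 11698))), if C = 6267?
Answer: Rational(-310978862, 33785) ≈ -9204.6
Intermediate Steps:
E = Rational(12063, 33785) (E = Mul(-12063, Rational(-1, 33785)) = Rational(12063, 33785) ≈ 0.35705)
Add(Add(Mul(37, -102), E), Add(C, Mul(-1, 11698))) = Add(Add(Mul(37, -102), Rational(12063, 33785)), Add(6267, Mul(-1, 11698))) = Add(Add(-3774, Rational(12063, 33785)), Add(6267, -11698)) = Add(Rational(-127492527, 33785), -5431) = Rational(-310978862, 33785)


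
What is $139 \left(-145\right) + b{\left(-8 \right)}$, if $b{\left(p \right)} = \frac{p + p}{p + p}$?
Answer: $-20154$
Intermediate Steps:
$b{\left(p \right)} = 1$ ($b{\left(p \right)} = \frac{2 p}{2 p} = 2 p \frac{1}{2 p} = 1$)
$139 \left(-145\right) + b{\left(-8 \right)} = 139 \left(-145\right) + 1 = -20155 + 1 = -20154$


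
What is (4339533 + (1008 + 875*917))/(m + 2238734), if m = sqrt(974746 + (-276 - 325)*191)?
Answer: 11513620908344/5011929062801 - 5142916*sqrt(859955)/5011929062801 ≈ 2.2963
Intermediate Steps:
m = sqrt(859955) (m = sqrt(974746 - 601*191) = sqrt(974746 - 114791) = sqrt(859955) ≈ 927.34)
(4339533 + (1008 + 875*917))/(m + 2238734) = (4339533 + (1008 + 875*917))/(sqrt(859955) + 2238734) = (4339533 + (1008 + 802375))/(2238734 + sqrt(859955)) = (4339533 + 803383)/(2238734 + sqrt(859955)) = 5142916/(2238734 + sqrt(859955))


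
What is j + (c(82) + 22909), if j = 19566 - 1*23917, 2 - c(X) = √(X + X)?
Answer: 18560 - 2*√41 ≈ 18547.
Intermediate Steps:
c(X) = 2 - √2*√X (c(X) = 2 - √(X + X) = 2 - √(2*X) = 2 - √2*√X)
j = -4351 (j = 19566 - 23917 = -4351)
j + (c(82) + 22909) = -4351 + ((2 - √2*√82) + 22909) = -4351 + ((2 - 2*√41) + 22909) = -4351 + (22911 - 2*√41) = 18560 - 2*√41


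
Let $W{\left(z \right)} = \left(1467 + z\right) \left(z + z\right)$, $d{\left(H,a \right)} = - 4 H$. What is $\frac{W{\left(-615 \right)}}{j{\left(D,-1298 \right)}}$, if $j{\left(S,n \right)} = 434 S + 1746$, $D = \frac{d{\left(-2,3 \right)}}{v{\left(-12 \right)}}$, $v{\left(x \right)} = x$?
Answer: $- \frac{314388}{437} \approx -719.42$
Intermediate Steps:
$W{\left(z \right)} = 2 z \left(1467 + z\right)$ ($W{\left(z \right)} = \left(1467 + z\right) 2 z = 2 z \left(1467 + z\right)$)
$D = - \frac{2}{3}$ ($D = \frac{\left(-4\right) \left(-2\right)}{-12} = 8 \left(- \frac{1}{12}\right) = - \frac{2}{3} \approx -0.66667$)
$j{\left(S,n \right)} = 1746 + 434 S$
$\frac{W{\left(-615 \right)}}{j{\left(D,-1298 \right)}} = \frac{2 \left(-615\right) \left(1467 - 615\right)}{1746 + 434 \left(- \frac{2}{3}\right)} = \frac{2 \left(-615\right) 852}{1746 - \frac{868}{3}} = - \frac{1047960}{\frac{4370}{3}} = \left(-1047960\right) \frac{3}{4370} = - \frac{314388}{437}$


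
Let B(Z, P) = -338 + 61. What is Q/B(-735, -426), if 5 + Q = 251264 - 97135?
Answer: -154124/277 ≈ -556.40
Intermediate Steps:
B(Z, P) = -277
Q = 154124 (Q = -5 + (251264 - 97135) = -5 + 154129 = 154124)
Q/B(-735, -426) = 154124/(-277) = 154124*(-1/277) = -154124/277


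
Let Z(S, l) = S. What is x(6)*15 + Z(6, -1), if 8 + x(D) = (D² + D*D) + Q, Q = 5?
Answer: 1041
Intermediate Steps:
x(D) = -3 + 2*D² (x(D) = -8 + ((D² + D*D) + 5) = -8 + ((D² + D²) + 5) = -8 + (2*D² + 5) = -8 + (5 + 2*D²) = -3 + 2*D²)
x(6)*15 + Z(6, -1) = (-3 + 2*6²)*15 + 6 = (-3 + 2*36)*15 + 6 = (-3 + 72)*15 + 6 = 69*15 + 6 = 1035 + 6 = 1041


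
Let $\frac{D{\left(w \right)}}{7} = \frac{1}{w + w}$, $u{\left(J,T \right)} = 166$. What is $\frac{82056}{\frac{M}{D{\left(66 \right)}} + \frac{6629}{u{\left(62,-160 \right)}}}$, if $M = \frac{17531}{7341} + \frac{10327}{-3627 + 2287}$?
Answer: $- \frac{78161925026640}{57495806507} \approx -1359.4$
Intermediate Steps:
$M = - \frac{52318967}{9836940}$ ($M = 17531 \cdot \frac{1}{7341} + \frac{10327}{-1340} = \frac{17531}{7341} + 10327 \left(- \frac{1}{1340}\right) = \frac{17531}{7341} - \frac{10327}{1340} = - \frac{52318967}{9836940} \approx -5.3186$)
$D{\left(w \right)} = \frac{7}{2 w}$ ($D{\left(w \right)} = \frac{7}{w + w} = \frac{7}{2 w}$)
$\frac{82056}{\frac{M}{D{\left(66 \right)}} + \frac{6629}{u{\left(62,-160 \right)}}} = \frac{82056}{- \frac{52318967}{9836940 \frac{7}{2 \cdot 66}} + \frac{6629}{166}} = \frac{82056}{- \frac{52318967}{9836940 \cdot \frac{7}{2} \cdot \frac{1}{66}} + 6629 \cdot \frac{1}{166}} = \frac{82056}{- \frac{52318967}{9836940 \cdot \frac{7}{132}} + \frac{6629}{166}} = \frac{82056}{\left(- \frac{52318967}{9836940}\right) \frac{132}{7} + \frac{6629}{166}} = \frac{82056}{- \frac{575508637}{5738215} + \frac{6629}{166}} = \frac{82056}{- \frac{57495806507}{952543690}} = 82056 \left(- \frac{952543690}{57495806507}\right) = - \frac{78161925026640}{57495806507}$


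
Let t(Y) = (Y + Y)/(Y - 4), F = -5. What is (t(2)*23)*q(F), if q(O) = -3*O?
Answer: -690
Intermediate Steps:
t(Y) = 2*Y/(-4 + Y) (t(Y) = (2*Y)/(-4 + Y) = 2*Y/(-4 + Y))
(t(2)*23)*q(F) = ((2*2/(-4 + 2))*23)*(-3*(-5)) = ((2*2/(-2))*23)*15 = ((2*2*(-½))*23)*15 = -2*23*15 = -46*15 = -690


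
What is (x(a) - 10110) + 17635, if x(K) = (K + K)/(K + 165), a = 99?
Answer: 30103/4 ≈ 7525.8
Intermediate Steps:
x(K) = 2*K/(165 + K) (x(K) = (2*K)/(165 + K) = 2*K/(165 + K))
(x(a) - 10110) + 17635 = (2*99/(165 + 99) - 10110) + 17635 = (2*99/264 - 10110) + 17635 = (2*99*(1/264) - 10110) + 17635 = (¾ - 10110) + 17635 = -40437/4 + 17635 = 30103/4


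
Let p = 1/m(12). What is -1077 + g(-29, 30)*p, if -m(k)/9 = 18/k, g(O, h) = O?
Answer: -29021/27 ≈ -1074.9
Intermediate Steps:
m(k) = -162/k
p = -2/27 (p = 1/(-162/12) = 1/(-162*1/12) = 1/(-27/2) = -2/27 ≈ -0.074074)
-1077 + g(-29, 30)*p = -1077 - 29*(-2/27) = -1077 + 58/27 = -29021/27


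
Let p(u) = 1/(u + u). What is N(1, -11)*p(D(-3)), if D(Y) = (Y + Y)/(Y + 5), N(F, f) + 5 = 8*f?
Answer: 31/2 ≈ 15.500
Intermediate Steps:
N(F, f) = -5 + 8*f
D(Y) = 2*Y/(5 + Y) (D(Y) = (2*Y)/(5 + Y) = 2*Y/(5 + Y))
p(u) = 1/(2*u)
N(1, -11)*p(D(-3)) = (-5 + 8*(-11))*(1/(2*((2*(-3)/(5 - 3))))) = (-5 - 88)*(1/(2*((2*(-3)/2)))) = -93/(2*(2*(-3)*(½))) = -93/(2*(-3)) = -93*(-1)/(2*3) = -93*(-⅙) = 31/2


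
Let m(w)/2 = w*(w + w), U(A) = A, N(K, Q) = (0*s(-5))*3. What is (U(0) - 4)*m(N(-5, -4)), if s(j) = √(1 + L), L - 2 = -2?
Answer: 0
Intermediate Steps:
L = 0 (L = 2 - 2 = 0)
s(j) = 1 (s(j) = √(1 + 0) = √1 = 1)
N(K, Q) = 0 (N(K, Q) = (0*1)*3 = 0*3 = 0)
m(w) = 4*w² (m(w) = 2*(w*(w + w)) = 2*(w*(2*w)) = 2*(2*w²) = 4*w²)
(U(0) - 4)*m(N(-5, -4)) = (0 - 4)*(4*0²) = -16*0 = -4*0 = 0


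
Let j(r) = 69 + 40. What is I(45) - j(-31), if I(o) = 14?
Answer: -95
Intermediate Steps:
j(r) = 109
I(45) - j(-31) = 14 - 1*109 = 14 - 109 = -95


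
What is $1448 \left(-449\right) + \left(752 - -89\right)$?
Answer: $-649311$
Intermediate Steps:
$1448 \left(-449\right) + \left(752 - -89\right) = -650152 + \left(752 + 89\right) = -650152 + 841 = -649311$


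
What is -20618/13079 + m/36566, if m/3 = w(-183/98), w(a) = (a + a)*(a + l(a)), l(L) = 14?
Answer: -3628850679095/2296540720628 ≈ -1.5801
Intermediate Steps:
w(a) = 2*a*(14 + a) (w(a) = (a + a)*(a + 14) = (2*a)*(14 + a) = 2*a*(14 + a))
m = -652761/4802 (m = 3*(2*(-183/98)*(14 - 183/98)) = 3*(2*(-183/98)*(1189/98)) = 3*(-217587/4802) = -652761/4802 ≈ -135.94)
-20618/13079 + m/36566 = -20618/13079 - 652761/4802/36566 = -20618*1/13079 - 652761/4802*1/36566 = -20618/13079 - 652761/175589932 = -3628850679095/2296540720628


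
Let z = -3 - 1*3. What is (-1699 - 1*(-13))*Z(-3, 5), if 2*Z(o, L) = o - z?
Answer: -2529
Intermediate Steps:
z = -6 (z = -3 - 3 = -6)
Z(o, L) = 3 + o/2 (Z(o, L) = (o - 1*(-6))/2 = (o + 6)/2 = (6 + o)/2 = 3 + o/2)
(-1699 - 1*(-13))*Z(-3, 5) = (-1699 - 1*(-13))*(3 + (½)*(-3)) = (-1699 + 13)*(3 - 3/2) = -1686*3/2 = -2529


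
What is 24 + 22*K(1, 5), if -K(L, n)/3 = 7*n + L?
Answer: -2352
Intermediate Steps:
K(L, n) = -21*n - 3*L (K(L, n) = -3*(7*n + L) = -3*(L + 7*n) = -21*n - 3*L)
24 + 22*K(1, 5) = 24 + 22*(-21*5 - 3*1) = 24 + 22*(-105 - 3) = 24 + 22*(-108) = 24 - 2376 = -2352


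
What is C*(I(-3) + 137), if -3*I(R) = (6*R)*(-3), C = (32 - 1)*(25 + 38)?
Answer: 232407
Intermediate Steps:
C = 1953 (C = 31*63 = 1953)
I(R) = 6*R (I(R) = -6*R*(-3)/3 = -(-6)*R = 6*R)
C*(I(-3) + 137) = 1953*(6*(-3) + 137) = 1953*(-18 + 137) = 1953*119 = 232407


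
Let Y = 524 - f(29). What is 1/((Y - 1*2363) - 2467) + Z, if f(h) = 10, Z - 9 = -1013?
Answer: -4333265/4316 ≈ -1004.0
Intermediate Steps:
Z = -1004 (Z = 9 - 1013 = -1004)
Y = 514 (Y = 524 - 1*10 = 524 - 10 = 514)
1/((Y - 1*2363) - 2467) + Z = 1/((514 - 1*2363) - 2467) - 1004 = 1/((514 - 2363) - 2467) - 1004 = 1/(-1849 - 2467) - 1004 = 1/(-4316) - 1004 = -1/4316 - 1004 = -4333265/4316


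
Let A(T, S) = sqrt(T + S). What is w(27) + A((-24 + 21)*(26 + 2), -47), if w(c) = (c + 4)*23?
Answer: 713 + I*sqrt(131) ≈ 713.0 + 11.446*I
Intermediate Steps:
w(c) = 92 + 23*c (w(c) = (4 + c)*23 = 92 + 23*c)
A(T, S) = sqrt(S + T)
w(27) + A((-24 + 21)*(26 + 2), -47) = (92 + 23*27) + sqrt(-47 + (-24 + 21)*(26 + 2)) = (92 + 621) + sqrt(-47 - 3*28) = 713 + sqrt(-47 - 84) = 713 + sqrt(-131) = 713 + I*sqrt(131)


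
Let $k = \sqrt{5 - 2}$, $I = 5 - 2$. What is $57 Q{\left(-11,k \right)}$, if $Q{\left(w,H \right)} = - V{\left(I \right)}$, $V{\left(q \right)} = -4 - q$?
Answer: $399$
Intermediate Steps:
$I = 3$
$k = \sqrt{3} \approx 1.732$
$Q{\left(w,H \right)} = 7$ ($Q{\left(w,H \right)} = - (-4 - 3) = \left(-1\right) \left(-7\right) = 7$)
$57 Q{\left(-11,k \right)} = 57 \cdot 7 = 399$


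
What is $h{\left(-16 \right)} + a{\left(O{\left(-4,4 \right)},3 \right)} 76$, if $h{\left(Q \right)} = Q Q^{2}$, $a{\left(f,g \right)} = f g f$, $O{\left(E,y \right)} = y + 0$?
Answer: $-448$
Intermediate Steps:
$O{\left(E,y \right)} = y$
$a{\left(f,g \right)} = g f^{2}$
$h{\left(Q \right)} = Q^{3}$
$h{\left(-16 \right)} + a{\left(O{\left(-4,4 \right)},3 \right)} 76 = \left(-16\right)^{3} + 3 \cdot 4^{2} \cdot 76 = -4096 + 3 \cdot 16 \cdot 76 = -4096 + 48 \cdot 76 = -4096 + 3648 = -448$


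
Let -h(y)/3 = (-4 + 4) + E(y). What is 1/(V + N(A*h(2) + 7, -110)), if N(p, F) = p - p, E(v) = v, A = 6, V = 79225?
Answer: 1/79225 ≈ 1.2622e-5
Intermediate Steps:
h(y) = -3*y (h(y) = -3*((-4 + 4) + y) = -3*(0 + y) = -3*y)
N(p, F) = 0
1/(V + N(A*h(2) + 7, -110)) = 1/(79225 + 0) = 1/79225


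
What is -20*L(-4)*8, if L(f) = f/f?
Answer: -160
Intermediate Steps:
L(f) = 1
-20*L(-4)*8 = -20*1*8 = -20*8 = -160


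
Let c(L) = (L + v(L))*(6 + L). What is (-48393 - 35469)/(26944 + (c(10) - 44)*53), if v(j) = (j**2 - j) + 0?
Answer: -41931/54706 ≈ -0.76648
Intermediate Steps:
v(j) = j**2 - j
c(L) = (6 + L)*(L + L*(-1 + L)) (c(L) = (L + L*(-1 + L))*(6 + L) = (6 + L)*(L + L*(-1 + L)))
(-48393 - 35469)/(26944 + (c(10) - 44)*53) = (-48393 - 35469)/(26944 + (10**2*(6 + 10) - 44)*53) = -83862/(26944 + (100*16 - 44)*53) = -83862/(26944 + (1600 - 44)*53) = -83862/(26944 + 1556*53) = -83862/(26944 + 82468) = -83862/109412 = -83862*1/109412 = -41931/54706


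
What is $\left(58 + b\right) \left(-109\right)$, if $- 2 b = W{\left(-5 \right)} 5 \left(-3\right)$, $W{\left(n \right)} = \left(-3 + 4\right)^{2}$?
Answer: $- \frac{14279}{2} \approx -7139.5$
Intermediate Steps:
$W{\left(n \right)} = 1$ ($W{\left(n \right)} = 1^{2} = 1$)
$b = \frac{15}{2}$ ($b = - \frac{1 \cdot 5 \left(-3\right)}{2} = - \frac{5 \left(-3\right)}{2} = \left(- \frac{1}{2}\right) \left(-15\right) = \frac{15}{2} \approx 7.5$)
$\left(58 + b\right) \left(-109\right) = \left(58 + \frac{15}{2}\right) \left(-109\right) = \frac{131}{2} \left(-109\right) = - \frac{14279}{2}$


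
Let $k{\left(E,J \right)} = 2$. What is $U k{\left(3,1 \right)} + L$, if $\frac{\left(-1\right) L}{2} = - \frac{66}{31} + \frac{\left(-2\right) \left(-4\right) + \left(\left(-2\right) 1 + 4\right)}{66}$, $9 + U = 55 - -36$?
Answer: $\frac{171818}{1023} \approx 167.96$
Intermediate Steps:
$U = 82$ ($U = -9 + \left(55 - -36\right) = -9 + \left(55 + 36\right) = -9 + 91 = 82$)
$L = \frac{4046}{1023}$ ($L = - 2 \left(- \frac{66}{31} + \frac{\left(-2\right) \left(-4\right) + \left(\left(-2\right) 1 + 4\right)}{66}\right) = - 2 \left(\left(-66\right) \frac{1}{31} + \left(8 + \left(-2 + 4\right)\right) \frac{1}{66}\right) = - 2 \left(- \frac{66}{31} + \left(8 + 2\right) \frac{1}{66}\right) = - 2 \left(- \frac{66}{31} + 10 \cdot \frac{1}{66}\right) = - 2 \left(- \frac{66}{31} + \frac{5}{33}\right) = \left(-2\right) \left(- \frac{2023}{1023}\right) = \frac{4046}{1023} \approx 3.955$)
$U k{\left(3,1 \right)} + L = 82 \cdot 2 + \frac{4046}{1023} = 164 + \frac{4046}{1023} = \frac{171818}{1023}$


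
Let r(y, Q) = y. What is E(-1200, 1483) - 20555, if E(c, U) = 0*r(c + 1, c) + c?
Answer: -21755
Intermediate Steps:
E(c, U) = c (E(c, U) = 0*(c + 1) + c = 0*(1 + c) + c = 0 + c = c)
E(-1200, 1483) - 20555 = -1200 - 20555 = -21755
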